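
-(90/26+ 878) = -11459/13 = -881.46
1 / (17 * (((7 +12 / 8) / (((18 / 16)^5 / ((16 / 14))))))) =413343 / 37879808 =0.01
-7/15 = -0.47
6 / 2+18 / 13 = 4.38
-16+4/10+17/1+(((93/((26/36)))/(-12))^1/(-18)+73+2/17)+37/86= 14357899/190060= 75.54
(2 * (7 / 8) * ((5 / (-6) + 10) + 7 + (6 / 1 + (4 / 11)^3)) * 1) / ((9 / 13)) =16144037 / 287496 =56.15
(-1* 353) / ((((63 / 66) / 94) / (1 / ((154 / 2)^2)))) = -66364 / 11319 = -5.86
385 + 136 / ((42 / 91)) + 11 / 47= 95866 / 141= 679.90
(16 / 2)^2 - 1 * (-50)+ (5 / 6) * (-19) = 589 / 6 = 98.17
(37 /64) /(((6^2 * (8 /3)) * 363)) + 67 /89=149431517 /198494208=0.75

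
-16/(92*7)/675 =-4/108675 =-0.00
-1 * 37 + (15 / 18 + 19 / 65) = -13991 / 390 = -35.87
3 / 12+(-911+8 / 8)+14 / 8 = -908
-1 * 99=-99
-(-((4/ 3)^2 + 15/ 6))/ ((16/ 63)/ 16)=539/ 2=269.50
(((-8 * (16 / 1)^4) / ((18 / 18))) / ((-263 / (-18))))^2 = 89060441849856 / 69169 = 1287577409.68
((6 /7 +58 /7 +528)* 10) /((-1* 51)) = -37600 /357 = -105.32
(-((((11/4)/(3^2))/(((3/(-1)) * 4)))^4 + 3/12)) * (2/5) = -1741428797/17414258688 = -0.10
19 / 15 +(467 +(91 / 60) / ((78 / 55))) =168961 / 360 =469.34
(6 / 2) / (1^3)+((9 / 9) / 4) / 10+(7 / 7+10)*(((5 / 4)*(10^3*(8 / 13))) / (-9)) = -4385843 / 4680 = -937.15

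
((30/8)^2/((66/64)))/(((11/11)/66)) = 900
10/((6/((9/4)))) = 15/4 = 3.75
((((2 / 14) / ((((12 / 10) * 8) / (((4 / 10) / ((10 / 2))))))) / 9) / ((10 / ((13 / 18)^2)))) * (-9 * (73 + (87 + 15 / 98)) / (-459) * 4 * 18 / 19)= 530491 / 6461214480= 0.00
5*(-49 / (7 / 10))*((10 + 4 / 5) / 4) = -945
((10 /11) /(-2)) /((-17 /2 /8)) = 0.43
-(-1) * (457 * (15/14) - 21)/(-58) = -6561/812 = -8.08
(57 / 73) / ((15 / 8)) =152 / 365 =0.42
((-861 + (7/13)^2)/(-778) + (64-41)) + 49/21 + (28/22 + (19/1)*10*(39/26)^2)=1975123691/4338906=455.21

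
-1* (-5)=5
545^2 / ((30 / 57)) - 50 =564297.50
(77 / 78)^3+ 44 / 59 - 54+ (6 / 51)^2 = -423014910521 / 8091586152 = -52.28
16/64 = 1/4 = 0.25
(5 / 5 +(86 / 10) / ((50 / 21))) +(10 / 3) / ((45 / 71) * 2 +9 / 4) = 5.56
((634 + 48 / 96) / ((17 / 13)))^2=272151009 / 1156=235424.75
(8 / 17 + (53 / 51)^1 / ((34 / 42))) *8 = 4056 / 289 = 14.03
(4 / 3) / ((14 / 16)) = 32 / 21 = 1.52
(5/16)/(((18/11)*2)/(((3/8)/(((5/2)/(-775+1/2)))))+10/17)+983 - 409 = 298273727/519136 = 574.56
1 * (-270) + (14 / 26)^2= -45581 / 169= -269.71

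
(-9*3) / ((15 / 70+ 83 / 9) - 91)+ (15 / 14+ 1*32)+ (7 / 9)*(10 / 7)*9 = 6244659 / 143878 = 43.40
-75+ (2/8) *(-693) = -993/4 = -248.25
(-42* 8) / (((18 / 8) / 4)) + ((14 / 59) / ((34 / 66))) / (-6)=-597.41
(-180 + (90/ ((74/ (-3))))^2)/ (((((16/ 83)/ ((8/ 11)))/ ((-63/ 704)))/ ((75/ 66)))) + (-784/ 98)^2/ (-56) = 18643981723/ 296843008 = 62.81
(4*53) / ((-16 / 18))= -477 / 2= -238.50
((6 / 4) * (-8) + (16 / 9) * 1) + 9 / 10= -839 / 90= -9.32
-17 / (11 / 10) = -170 / 11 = -15.45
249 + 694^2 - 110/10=481874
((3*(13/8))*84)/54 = 91/12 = 7.58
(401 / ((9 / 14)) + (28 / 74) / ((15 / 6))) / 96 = 519421 / 79920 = 6.50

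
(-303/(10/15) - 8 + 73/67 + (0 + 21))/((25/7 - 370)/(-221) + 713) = -91296205/148147184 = -0.62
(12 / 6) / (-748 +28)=-1 / 360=-0.00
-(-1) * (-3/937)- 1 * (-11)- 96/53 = 456160/49661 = 9.19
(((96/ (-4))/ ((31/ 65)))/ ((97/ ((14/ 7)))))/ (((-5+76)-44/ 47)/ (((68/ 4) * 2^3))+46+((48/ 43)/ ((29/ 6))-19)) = -4973794176/ 133005332321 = -0.04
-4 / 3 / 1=-4 / 3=-1.33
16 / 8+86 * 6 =518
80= 80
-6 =-6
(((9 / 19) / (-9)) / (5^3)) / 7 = -1 / 16625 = -0.00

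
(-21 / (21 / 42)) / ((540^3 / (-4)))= 7 / 6561000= 0.00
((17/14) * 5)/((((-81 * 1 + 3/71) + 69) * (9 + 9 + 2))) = -1207/47544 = -0.03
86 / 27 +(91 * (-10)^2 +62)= 247460 / 27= 9165.19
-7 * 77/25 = -539/25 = -21.56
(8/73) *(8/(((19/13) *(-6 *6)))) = -208/12483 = -0.02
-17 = -17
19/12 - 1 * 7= -65/12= -5.42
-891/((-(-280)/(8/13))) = -891/455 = -1.96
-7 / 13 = -0.54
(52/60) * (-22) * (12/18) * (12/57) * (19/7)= -2288/315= -7.26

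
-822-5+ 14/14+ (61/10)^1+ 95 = -7249/10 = -724.90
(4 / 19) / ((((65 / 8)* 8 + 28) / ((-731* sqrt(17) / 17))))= -172* sqrt(17) / 1767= -0.40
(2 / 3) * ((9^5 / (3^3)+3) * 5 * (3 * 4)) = 87600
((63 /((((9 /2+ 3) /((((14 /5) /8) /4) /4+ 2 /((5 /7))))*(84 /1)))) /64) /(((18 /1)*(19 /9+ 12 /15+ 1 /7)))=0.00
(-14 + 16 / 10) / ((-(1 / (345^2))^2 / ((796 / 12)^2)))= 772968345009750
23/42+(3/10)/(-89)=5086/9345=0.54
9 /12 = 3 /4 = 0.75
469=469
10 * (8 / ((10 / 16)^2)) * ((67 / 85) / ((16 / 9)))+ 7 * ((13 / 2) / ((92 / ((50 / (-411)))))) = 1458273829 / 16070100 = 90.74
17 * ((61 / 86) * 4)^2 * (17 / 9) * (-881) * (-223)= 845080879388 / 16641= 50783058.67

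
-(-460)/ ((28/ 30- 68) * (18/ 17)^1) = -9775/ 1509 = -6.48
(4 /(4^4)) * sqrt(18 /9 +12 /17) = sqrt(782) /1088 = 0.03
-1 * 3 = -3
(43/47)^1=43/47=0.91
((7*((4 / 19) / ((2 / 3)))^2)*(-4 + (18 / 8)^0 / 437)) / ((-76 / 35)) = 3852135 / 2997383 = 1.29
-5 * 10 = -50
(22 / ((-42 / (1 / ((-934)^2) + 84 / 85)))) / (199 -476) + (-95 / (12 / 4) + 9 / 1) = -3258684674547 / 143777354140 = -22.66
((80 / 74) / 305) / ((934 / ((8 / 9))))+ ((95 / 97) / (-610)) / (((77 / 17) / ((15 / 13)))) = -747236587 / 1842157491174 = -0.00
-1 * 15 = -15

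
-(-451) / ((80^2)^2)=451 / 40960000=0.00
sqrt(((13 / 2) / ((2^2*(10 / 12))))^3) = 2.72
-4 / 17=-0.24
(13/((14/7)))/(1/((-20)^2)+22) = 200/677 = 0.30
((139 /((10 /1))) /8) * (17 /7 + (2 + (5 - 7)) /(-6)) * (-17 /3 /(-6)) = 40171 /10080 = 3.99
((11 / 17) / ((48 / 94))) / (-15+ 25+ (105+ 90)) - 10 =-835883 / 83640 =-9.99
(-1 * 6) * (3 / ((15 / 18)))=-108 / 5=-21.60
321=321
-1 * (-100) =100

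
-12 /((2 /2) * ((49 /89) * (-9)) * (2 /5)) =890 /147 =6.05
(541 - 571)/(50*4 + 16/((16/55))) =-2/17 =-0.12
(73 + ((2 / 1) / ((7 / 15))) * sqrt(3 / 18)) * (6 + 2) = 598.00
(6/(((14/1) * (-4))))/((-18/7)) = 1/24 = 0.04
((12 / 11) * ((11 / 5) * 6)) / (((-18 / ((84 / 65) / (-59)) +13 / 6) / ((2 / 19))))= 3024 / 1643785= 0.00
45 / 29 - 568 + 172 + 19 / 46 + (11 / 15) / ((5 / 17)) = -39173767 / 100050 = -391.54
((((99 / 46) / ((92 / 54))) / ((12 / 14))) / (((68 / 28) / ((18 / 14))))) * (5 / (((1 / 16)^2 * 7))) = 1283040 / 8993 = 142.67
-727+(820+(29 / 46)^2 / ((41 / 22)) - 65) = 1223835 / 43378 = 28.21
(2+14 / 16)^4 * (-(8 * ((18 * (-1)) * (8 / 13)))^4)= -120326507790336 / 28561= -4212965505.07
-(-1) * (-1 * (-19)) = 19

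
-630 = -630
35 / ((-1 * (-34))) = 35 / 34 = 1.03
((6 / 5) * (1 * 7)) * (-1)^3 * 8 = -67.20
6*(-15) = -90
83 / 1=83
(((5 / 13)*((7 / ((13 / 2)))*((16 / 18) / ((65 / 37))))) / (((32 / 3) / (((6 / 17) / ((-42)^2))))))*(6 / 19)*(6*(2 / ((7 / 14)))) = 148 / 4967417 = 0.00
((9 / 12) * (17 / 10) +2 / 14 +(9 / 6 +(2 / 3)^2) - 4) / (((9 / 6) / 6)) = -1607 / 630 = -2.55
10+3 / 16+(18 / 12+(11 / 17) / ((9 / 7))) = 29843 / 2448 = 12.19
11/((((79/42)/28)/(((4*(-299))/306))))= -2578576/4029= -640.00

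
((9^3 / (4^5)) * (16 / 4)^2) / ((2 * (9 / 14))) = 567 / 64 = 8.86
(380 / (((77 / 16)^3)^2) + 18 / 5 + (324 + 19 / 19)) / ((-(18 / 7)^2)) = -114156615732209 / 2296899698940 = -49.70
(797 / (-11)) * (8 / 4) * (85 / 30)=-13549 / 33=-410.58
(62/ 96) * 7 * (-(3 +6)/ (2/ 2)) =-651/ 16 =-40.69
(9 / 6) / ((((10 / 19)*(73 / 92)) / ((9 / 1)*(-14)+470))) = 450984 / 365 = 1235.57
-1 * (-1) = 1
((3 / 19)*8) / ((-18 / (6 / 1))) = -8 / 19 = -0.42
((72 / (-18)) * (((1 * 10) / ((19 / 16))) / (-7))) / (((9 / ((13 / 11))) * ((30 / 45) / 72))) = 99840 / 1463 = 68.24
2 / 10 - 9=-44 / 5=-8.80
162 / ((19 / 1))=162 / 19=8.53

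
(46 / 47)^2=2116 / 2209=0.96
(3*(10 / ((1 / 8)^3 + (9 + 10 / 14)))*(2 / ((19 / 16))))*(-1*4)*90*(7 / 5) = -1734082560 / 661637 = -2620.90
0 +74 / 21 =74 / 21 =3.52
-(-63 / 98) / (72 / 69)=69 / 112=0.62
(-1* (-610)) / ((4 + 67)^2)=610 / 5041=0.12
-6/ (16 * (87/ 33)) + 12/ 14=1161/ 1624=0.71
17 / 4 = 4.25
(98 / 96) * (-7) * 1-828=-40087 / 48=-835.15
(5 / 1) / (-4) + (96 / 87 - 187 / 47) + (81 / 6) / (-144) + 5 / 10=-162209 / 43616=-3.72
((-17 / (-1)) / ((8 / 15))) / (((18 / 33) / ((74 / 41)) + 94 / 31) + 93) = 3217335 / 9723616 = 0.33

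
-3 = -3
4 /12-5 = -14 /3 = -4.67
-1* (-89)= 89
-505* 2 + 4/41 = -41406/41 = -1009.90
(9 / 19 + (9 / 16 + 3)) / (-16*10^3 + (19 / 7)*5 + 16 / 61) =-523929 / 2075132272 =-0.00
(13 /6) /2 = 13 /12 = 1.08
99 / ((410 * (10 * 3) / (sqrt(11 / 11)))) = 33 / 4100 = 0.01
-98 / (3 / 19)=-1862 / 3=-620.67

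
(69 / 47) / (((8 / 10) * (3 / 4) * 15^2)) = 23 / 2115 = 0.01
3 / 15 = 1 / 5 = 0.20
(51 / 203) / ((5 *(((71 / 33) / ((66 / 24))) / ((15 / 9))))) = 6171 / 57652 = 0.11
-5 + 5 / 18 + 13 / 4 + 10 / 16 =-61 / 72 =-0.85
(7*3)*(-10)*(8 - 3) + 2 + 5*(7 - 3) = -1028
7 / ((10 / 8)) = 28 / 5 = 5.60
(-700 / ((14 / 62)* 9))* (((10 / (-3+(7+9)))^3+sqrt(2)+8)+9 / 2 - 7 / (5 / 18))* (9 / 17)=83395890 / 37349 - 3100* sqrt(2) / 17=1975.00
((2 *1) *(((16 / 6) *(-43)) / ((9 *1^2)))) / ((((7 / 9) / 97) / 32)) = -101692.95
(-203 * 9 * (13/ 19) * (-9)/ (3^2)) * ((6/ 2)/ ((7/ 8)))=4285.89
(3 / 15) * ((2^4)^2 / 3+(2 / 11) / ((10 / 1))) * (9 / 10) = 42249 / 2750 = 15.36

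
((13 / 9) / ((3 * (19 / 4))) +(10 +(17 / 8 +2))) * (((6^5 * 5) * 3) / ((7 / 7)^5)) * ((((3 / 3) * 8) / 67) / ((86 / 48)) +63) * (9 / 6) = 8592692685750 / 54739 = 156975697.14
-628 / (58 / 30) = -9420 / 29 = -324.83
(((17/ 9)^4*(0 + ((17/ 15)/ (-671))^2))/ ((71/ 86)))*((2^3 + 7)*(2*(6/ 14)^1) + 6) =8303323736/ 10010137547025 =0.00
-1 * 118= -118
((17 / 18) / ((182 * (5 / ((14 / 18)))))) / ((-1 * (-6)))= 17 / 126360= 0.00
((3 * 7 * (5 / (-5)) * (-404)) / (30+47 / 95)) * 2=1611960 / 2897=556.42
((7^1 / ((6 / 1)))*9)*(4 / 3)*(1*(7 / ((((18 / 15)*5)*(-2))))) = -49 / 6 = -8.17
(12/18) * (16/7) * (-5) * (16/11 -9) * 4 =53120/231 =229.96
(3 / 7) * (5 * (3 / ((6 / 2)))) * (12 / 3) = 60 / 7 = 8.57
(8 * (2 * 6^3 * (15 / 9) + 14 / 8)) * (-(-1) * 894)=5161956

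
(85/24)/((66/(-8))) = -0.43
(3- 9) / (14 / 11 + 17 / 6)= -396 / 271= -1.46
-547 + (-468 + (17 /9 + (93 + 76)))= -7597 /9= -844.11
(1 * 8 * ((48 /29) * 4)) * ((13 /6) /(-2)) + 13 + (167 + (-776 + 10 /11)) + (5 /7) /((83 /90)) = -120784628 /185339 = -651.70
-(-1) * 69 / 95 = 0.73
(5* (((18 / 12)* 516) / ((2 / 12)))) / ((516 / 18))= 810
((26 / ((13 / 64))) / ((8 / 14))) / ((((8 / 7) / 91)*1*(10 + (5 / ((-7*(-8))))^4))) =1783.59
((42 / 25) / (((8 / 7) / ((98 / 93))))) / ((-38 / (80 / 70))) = -686 / 14725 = -0.05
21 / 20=1.05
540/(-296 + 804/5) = -675/169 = -3.99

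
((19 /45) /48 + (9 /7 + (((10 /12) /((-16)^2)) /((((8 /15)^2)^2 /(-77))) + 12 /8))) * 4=-601361659 /495452160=-1.21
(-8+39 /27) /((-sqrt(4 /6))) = 59 * sqrt(6) /18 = 8.03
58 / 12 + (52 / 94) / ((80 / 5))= 5491 / 1128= 4.87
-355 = -355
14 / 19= 0.74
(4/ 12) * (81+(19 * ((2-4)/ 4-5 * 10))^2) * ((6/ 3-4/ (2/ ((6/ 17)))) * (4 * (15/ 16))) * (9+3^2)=26809236.40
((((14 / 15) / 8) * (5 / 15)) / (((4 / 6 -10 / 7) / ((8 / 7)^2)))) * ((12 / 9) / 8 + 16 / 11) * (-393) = 14017 / 330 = 42.48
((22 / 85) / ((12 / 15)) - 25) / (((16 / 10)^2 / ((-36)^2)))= -1698975 / 136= -12492.46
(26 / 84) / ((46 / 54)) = 0.36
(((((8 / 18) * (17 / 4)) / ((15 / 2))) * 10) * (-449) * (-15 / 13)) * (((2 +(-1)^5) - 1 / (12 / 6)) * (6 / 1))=152660 / 39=3914.36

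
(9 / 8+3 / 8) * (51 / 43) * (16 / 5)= 5.69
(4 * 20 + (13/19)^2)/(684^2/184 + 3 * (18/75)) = 5567725/175983168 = 0.03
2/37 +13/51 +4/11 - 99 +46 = -1086160/20757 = -52.33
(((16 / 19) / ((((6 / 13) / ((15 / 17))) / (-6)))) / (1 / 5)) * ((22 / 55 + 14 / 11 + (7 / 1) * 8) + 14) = -12299040 / 3553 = -3461.59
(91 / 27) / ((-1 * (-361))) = 91 / 9747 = 0.01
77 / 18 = 4.28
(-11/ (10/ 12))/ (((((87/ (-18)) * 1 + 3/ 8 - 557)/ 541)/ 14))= 155808/ 875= 178.07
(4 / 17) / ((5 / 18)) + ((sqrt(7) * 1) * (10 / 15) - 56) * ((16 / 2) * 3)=-114168 / 85 + 16 * sqrt(7)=-1300.82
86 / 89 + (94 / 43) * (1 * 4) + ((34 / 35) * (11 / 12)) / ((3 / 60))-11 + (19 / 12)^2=73398653 / 3857616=19.03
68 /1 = 68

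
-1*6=-6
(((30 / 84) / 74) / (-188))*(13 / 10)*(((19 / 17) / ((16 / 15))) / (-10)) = 741 / 211907584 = 0.00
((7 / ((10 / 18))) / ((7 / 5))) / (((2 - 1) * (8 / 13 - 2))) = -13 / 2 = -6.50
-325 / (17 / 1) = -325 / 17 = -19.12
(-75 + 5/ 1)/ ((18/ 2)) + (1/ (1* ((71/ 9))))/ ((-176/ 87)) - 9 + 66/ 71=-1789399/ 112464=-15.91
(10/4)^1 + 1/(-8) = 19/8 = 2.38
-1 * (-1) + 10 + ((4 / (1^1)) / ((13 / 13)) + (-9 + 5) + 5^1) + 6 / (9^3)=3890 / 243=16.01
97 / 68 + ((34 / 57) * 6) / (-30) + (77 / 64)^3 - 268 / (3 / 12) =-1357661867087 / 1270087680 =-1068.95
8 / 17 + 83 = 1419 / 17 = 83.47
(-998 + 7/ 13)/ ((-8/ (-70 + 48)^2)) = 1569007/ 26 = 60346.42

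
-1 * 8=-8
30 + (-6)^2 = 66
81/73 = 1.11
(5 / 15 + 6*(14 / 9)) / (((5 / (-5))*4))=-29 / 12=-2.42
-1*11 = -11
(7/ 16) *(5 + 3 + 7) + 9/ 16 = 57/ 8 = 7.12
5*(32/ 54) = 80/ 27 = 2.96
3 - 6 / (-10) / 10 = 153 / 50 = 3.06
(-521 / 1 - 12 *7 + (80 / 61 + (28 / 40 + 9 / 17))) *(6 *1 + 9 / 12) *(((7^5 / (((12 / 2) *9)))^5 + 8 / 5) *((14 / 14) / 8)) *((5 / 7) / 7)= -151494717399785.96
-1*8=-8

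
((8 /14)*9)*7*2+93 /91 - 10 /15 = 19753 /273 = 72.36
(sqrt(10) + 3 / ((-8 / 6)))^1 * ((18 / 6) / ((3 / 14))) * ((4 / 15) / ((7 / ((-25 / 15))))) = 2 - 8 * sqrt(10) / 9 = -0.81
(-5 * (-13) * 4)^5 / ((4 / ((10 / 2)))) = 1485172000000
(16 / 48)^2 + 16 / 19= 163 / 171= 0.95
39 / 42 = 13 / 14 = 0.93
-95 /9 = -10.56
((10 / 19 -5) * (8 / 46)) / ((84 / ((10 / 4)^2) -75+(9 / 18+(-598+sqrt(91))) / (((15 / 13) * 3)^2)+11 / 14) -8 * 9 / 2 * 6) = 25339860 * sqrt(91) / 41637098461181+99177127560 / 41637098461181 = 0.00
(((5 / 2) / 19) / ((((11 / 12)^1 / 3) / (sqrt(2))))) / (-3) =-30 * sqrt(2) / 209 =-0.20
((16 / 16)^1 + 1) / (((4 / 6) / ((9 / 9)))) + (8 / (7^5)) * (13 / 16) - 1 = 2.00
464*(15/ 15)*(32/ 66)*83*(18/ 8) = 462144/ 11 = 42013.09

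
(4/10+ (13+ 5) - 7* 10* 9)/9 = -3058/45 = -67.96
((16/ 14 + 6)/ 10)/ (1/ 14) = 10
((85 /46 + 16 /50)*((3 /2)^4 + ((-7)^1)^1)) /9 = -8587 /18400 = -0.47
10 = 10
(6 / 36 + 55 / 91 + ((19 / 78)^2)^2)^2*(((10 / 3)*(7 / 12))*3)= 201399718482261605 / 57544803568691712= 3.50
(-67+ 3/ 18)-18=-509/ 6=-84.83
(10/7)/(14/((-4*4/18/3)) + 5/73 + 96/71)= -41464/1330189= -0.03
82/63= 1.30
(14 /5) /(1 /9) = 126 /5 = 25.20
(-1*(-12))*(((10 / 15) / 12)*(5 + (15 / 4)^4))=51905 / 384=135.17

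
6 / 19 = 0.32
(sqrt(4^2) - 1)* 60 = 180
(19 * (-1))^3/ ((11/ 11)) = -6859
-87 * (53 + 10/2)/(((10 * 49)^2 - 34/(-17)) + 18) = -29/1380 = -0.02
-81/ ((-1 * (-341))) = -81/ 341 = -0.24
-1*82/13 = -82/13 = -6.31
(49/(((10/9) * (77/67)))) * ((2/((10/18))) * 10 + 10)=97083/55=1765.15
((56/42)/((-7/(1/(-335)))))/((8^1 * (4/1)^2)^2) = 1/28815360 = 0.00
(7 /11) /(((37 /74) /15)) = 210 /11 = 19.09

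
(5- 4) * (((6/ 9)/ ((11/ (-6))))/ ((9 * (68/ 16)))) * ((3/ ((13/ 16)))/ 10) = -0.00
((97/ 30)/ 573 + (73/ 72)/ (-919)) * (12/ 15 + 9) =0.04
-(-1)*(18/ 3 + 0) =6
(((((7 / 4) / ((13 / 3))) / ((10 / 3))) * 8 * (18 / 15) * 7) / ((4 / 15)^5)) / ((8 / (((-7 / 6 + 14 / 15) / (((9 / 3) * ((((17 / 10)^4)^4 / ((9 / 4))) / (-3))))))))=51508094787597656250 / 632595494383669290253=0.08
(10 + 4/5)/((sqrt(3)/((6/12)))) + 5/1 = 9 *sqrt(3)/5 + 5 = 8.12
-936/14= -468/7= -66.86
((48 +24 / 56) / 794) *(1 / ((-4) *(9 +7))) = -339 / 355712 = -0.00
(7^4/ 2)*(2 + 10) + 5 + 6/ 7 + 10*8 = 101443/ 7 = 14491.86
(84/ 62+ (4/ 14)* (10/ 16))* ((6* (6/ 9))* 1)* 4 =5324/ 217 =24.53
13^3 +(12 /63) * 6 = 15387 /7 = 2198.14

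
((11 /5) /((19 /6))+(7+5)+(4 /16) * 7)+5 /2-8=3399 /380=8.94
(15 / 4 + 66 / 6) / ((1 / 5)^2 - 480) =-1475 / 47996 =-0.03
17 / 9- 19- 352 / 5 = -3938 / 45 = -87.51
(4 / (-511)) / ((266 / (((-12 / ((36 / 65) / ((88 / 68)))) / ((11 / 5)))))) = 1300 / 3466113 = 0.00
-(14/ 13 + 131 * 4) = -6826/ 13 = -525.08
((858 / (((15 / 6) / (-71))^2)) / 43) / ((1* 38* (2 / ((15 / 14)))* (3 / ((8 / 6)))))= 2883452 / 28595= 100.84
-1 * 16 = -16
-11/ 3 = -3.67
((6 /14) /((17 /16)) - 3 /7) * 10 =-30 /119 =-0.25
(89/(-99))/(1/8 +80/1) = -712/63459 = -0.01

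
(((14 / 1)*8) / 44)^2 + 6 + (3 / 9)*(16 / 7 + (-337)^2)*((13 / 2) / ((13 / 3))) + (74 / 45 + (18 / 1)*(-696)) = 3374836771 / 76230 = 44271.77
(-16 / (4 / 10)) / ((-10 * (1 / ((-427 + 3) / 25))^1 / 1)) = -1696 / 25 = -67.84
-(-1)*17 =17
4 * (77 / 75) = 308 / 75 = 4.11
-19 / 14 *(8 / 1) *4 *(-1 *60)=18240 / 7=2605.71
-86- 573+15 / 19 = -12506 / 19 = -658.21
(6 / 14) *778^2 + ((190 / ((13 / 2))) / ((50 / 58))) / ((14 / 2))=118032584 / 455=259412.27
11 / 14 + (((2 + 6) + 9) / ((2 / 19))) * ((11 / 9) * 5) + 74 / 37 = 62353 / 63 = 989.73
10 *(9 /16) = 45 /8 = 5.62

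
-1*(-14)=14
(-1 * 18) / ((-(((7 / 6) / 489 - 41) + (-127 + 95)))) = -52812 / 214175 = -0.25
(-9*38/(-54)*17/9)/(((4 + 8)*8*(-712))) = -323/1845504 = -0.00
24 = 24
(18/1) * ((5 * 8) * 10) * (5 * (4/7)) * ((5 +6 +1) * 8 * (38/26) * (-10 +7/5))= -2258841600/91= -24822435.16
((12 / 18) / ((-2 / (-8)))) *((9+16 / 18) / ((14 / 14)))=712 / 27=26.37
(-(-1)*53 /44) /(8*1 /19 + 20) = 1007 /17072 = 0.06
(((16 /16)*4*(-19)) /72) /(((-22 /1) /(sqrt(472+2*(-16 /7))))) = 19*sqrt(5726) /1386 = 1.04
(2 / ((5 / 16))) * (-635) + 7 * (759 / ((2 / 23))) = 114071 / 2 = 57035.50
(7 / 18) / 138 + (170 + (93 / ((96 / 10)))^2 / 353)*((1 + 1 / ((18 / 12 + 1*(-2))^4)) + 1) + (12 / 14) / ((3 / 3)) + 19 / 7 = 602671400059 / 196414848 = 3068.36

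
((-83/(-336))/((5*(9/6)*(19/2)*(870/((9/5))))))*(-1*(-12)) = 83/964250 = 0.00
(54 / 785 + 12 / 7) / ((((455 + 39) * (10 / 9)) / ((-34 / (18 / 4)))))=-166566 / 6786325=-0.02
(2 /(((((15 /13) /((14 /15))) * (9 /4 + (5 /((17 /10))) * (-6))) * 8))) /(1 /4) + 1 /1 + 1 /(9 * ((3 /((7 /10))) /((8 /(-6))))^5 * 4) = 549106314481 /579602840625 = 0.95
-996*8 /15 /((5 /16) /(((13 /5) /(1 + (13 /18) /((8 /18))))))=-4419584 /2625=-1683.65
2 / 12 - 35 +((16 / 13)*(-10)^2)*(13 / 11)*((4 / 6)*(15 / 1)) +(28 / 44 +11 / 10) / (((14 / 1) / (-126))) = 231674 / 165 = 1404.08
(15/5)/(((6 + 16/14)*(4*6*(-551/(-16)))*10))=7/137750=0.00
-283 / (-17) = 283 / 17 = 16.65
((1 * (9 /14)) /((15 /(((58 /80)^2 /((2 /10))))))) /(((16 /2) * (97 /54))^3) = 49660209 /1308408012800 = 0.00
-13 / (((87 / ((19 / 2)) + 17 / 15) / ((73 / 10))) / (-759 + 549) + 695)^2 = -50643218925 / 1881651404536036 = -0.00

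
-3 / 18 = -1 / 6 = -0.17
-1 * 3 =-3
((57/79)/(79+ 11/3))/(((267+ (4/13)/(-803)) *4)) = 0.00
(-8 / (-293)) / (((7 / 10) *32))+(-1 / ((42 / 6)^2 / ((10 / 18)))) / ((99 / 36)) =-8255 / 2842686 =-0.00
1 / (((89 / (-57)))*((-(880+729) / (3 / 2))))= 171 / 286402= 0.00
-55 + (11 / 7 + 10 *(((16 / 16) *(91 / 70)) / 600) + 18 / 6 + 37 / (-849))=-59965447 / 1188600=-50.45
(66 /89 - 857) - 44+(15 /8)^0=-80034 /89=-899.26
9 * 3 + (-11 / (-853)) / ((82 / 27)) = 1888839 / 69946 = 27.00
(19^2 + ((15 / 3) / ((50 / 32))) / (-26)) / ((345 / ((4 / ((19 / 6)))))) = 187656 / 142025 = 1.32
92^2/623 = 8464/623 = 13.59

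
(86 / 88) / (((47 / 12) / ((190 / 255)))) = 1634 / 8789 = 0.19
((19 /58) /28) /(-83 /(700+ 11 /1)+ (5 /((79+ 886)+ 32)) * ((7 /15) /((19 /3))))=-255900987 /2545282208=-0.10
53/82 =0.65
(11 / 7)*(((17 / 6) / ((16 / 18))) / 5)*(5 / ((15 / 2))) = 187 / 280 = 0.67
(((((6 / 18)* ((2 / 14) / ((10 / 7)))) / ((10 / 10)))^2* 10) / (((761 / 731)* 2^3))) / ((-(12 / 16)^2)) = -0.00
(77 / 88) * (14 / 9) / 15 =49 / 540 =0.09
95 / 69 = 1.38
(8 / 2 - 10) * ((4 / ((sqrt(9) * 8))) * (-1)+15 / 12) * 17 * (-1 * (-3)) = -663 / 2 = -331.50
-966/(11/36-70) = 34776/2509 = 13.86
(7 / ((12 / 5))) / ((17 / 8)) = 70 / 51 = 1.37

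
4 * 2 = 8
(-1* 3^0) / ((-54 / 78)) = 13 / 9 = 1.44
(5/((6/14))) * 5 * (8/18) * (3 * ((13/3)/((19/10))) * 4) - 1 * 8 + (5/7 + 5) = 2539792/3591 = 707.27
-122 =-122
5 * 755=3775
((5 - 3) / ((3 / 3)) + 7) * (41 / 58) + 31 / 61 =24307 / 3538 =6.87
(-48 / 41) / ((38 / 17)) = -408 / 779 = -0.52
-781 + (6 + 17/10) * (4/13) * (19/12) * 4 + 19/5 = -148628/195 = -762.19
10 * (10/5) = 20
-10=-10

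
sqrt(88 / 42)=2 * sqrt(231) / 21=1.45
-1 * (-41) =41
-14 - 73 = -87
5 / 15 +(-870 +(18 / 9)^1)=-867.67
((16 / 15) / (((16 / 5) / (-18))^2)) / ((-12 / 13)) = -585 / 16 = -36.56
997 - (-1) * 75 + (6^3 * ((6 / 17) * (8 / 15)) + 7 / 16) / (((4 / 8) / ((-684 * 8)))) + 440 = -38100924 / 85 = -448246.16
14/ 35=0.40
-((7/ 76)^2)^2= -2401/ 33362176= -0.00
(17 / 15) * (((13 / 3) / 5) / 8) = 221 / 1800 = 0.12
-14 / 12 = -7 / 6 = -1.17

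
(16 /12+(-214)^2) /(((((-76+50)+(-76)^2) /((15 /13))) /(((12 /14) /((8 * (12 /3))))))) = 25761 /104650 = 0.25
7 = 7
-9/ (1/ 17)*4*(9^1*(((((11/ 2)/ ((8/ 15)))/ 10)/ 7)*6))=-136323/ 28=-4868.68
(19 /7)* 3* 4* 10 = 2280 /7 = 325.71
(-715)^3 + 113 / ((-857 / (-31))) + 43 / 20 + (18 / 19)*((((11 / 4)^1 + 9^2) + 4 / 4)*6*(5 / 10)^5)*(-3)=-952297353031343 / 2605280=-365525913.93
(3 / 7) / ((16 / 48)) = 1.29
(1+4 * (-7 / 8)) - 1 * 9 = -23 / 2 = -11.50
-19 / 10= -1.90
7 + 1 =8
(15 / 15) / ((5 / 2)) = 2 / 5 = 0.40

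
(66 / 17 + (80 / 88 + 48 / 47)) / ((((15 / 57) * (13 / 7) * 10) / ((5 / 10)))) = 1698676 / 2856425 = 0.59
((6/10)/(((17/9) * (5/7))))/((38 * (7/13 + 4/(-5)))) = -2457/54910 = -0.04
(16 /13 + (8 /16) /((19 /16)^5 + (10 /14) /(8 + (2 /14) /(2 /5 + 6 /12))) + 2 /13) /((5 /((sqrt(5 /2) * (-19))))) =-129492157889 * sqrt(10) /42896776195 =-9.55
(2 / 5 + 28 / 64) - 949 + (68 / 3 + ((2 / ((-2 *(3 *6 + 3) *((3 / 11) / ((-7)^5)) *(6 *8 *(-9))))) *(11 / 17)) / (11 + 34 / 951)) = -53522661659 / 57806460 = -925.89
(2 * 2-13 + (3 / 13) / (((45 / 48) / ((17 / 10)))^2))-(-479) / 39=4.04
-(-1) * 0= 0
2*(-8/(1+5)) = -8/3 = -2.67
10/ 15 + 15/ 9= 7/ 3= 2.33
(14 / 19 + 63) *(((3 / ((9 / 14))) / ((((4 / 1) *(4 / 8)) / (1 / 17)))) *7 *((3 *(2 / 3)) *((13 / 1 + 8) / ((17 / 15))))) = 12461190 / 5491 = 2269.38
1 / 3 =0.33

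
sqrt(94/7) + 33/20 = 33/20 + sqrt(658)/7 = 5.31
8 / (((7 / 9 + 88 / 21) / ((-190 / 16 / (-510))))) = 399 / 10642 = 0.04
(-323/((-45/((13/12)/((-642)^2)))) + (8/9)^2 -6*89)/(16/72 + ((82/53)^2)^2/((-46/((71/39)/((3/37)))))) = 279986216884399267619/1351923116525053920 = 207.10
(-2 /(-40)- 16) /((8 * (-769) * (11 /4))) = 29 /30760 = 0.00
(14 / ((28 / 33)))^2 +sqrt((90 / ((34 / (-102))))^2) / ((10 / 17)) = 2925 / 4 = 731.25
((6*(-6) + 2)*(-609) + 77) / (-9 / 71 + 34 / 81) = 119523033 / 1685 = 70933.55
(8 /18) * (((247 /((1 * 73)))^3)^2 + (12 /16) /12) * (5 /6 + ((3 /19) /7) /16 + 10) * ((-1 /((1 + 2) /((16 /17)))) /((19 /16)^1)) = -1909.04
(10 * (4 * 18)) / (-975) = -48 / 65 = -0.74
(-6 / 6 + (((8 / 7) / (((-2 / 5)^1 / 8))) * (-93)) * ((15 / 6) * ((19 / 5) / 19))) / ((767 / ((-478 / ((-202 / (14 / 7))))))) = 3552974 / 542269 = 6.55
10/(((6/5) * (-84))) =-25/252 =-0.10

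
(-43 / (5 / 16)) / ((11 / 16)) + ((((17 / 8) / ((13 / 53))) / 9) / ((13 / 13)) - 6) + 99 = -5466293 / 51480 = -106.18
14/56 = 1/4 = 0.25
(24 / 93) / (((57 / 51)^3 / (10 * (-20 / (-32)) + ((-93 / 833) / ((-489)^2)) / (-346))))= 165979868146186 / 143668363022331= 1.16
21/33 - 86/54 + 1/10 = -2543/2970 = -0.86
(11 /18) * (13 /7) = 143 /126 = 1.13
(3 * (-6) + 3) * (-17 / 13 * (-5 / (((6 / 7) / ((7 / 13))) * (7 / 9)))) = -26775 / 338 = -79.22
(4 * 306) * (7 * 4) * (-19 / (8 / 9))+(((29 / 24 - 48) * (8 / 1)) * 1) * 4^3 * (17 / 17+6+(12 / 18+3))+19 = -8892809 / 9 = -988089.89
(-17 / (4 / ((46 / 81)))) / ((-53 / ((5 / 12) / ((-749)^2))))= 1955 / 57801055032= 0.00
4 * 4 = 16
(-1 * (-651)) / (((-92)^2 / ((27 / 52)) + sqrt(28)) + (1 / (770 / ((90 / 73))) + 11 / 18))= 977748676206541470 / 24483740065974655657 - 119957021681112 * sqrt(7) / 24483740065974655657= 0.04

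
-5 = -5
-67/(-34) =67/34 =1.97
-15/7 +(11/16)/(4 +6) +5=3277/1120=2.93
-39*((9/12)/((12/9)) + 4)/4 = -2847/64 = -44.48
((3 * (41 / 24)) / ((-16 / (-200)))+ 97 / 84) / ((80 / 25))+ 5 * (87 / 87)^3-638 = -3293443 / 5376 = -612.62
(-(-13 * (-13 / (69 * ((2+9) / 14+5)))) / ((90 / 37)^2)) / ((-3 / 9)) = 1619527 / 7545150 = 0.21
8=8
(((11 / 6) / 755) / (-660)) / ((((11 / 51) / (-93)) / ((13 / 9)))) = 6851 / 2989800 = 0.00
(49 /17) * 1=49 /17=2.88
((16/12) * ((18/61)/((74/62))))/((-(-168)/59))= 1829/15799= 0.12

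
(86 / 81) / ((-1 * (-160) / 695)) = 5977 / 1296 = 4.61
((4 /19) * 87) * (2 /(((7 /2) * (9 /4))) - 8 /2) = -27376 /399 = -68.61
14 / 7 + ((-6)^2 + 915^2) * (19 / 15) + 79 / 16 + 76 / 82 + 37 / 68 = 59135655111 / 55760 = 1060539.01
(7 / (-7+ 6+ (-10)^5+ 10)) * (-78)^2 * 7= -2.98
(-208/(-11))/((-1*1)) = -208/11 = -18.91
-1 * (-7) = 7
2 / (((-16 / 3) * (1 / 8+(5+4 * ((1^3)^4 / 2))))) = -1 / 19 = -0.05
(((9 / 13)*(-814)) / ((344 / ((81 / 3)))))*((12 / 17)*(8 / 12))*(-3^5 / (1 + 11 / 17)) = 24032943 / 7826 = 3070.91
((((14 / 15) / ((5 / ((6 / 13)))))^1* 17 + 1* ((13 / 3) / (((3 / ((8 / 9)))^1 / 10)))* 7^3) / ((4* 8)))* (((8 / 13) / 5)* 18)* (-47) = -2725355066 / 190125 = -14334.54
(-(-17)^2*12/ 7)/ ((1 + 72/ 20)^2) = -86700/ 3703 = -23.41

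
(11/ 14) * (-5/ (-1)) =55/ 14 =3.93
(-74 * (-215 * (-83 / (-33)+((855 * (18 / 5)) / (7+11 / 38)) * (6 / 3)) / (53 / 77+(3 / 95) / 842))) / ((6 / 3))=34487489826837250 / 3523191531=9788707.06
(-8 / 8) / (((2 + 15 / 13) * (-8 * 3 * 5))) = 13 / 4920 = 0.00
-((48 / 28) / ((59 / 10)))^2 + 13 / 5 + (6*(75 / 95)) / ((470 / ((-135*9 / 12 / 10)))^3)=2.52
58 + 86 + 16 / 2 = 152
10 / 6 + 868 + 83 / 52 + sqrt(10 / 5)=872.68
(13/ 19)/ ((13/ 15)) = 15/ 19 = 0.79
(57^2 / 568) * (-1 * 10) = -16245 / 284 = -57.20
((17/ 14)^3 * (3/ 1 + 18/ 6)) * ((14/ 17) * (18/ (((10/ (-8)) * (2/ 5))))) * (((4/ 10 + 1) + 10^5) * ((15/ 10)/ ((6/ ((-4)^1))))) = 7803109242/ 245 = 31849425.48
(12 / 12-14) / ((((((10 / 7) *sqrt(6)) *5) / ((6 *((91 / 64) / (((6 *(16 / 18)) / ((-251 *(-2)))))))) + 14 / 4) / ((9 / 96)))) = -188431158760299 / 541114663894192 + 29930846400 *sqrt(6) / 33819666493387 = -0.35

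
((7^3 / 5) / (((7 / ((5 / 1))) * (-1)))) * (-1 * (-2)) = -98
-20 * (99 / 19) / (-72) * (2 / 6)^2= 55 / 342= 0.16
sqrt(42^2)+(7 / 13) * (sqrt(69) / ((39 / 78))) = 14 * sqrt(69) / 13+42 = 50.95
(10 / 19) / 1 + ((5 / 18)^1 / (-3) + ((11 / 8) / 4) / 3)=9001 / 16416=0.55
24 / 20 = 6 / 5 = 1.20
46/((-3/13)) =-598/3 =-199.33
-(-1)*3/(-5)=-3/5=-0.60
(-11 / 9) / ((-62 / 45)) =55 / 62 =0.89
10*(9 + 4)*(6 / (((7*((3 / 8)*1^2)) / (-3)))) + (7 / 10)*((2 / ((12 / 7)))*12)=-30857 / 35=-881.63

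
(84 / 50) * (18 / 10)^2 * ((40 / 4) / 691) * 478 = 3252312 / 86375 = 37.65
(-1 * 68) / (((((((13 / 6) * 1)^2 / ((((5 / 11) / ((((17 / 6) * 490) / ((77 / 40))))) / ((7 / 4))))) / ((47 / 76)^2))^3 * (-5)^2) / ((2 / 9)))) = -0.00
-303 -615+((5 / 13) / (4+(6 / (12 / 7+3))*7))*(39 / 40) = -1042815 / 1136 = -917.97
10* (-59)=-590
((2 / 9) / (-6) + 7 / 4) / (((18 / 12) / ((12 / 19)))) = 370 / 513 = 0.72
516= 516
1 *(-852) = -852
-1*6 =-6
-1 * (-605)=605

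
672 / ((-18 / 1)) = -112 / 3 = -37.33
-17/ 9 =-1.89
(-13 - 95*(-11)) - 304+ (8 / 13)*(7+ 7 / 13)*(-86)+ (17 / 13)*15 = 348.66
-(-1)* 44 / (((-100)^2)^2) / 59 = 11 / 1475000000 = 0.00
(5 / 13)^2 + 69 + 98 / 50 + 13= 355356 / 4225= 84.11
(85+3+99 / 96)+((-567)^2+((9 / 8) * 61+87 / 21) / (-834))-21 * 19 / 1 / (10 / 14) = 149928874421 / 467040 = 321019.34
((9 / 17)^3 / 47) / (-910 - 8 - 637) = -729 / 359066605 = -0.00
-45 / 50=-9 / 10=-0.90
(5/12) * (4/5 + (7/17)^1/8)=193/544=0.35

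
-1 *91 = -91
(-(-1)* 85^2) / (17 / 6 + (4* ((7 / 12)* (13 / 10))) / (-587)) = 63616125 / 24902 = 2554.66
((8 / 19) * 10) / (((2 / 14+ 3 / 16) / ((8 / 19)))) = 5.37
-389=-389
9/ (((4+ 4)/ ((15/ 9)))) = 15/ 8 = 1.88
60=60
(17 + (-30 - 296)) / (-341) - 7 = -2078 / 341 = -6.09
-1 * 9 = -9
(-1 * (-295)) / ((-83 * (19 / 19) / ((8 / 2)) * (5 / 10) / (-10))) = 23600 / 83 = 284.34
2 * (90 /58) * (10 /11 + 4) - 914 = -286706 /319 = -898.76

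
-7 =-7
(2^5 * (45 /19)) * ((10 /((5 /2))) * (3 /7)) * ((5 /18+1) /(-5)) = -4416 /133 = -33.20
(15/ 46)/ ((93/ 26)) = 65/ 713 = 0.09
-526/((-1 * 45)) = 526/45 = 11.69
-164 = -164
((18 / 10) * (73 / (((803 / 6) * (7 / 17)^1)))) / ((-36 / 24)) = -612 / 385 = -1.59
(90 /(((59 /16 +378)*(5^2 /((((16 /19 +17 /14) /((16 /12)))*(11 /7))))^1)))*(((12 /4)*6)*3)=35091144 /28428085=1.23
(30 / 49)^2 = 900 / 2401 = 0.37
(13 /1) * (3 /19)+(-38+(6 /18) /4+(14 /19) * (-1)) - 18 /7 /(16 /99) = -167617 /3192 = -52.51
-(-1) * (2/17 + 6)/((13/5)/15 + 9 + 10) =3900/12223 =0.32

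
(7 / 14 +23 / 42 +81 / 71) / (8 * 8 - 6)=3263 / 86478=0.04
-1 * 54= -54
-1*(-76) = 76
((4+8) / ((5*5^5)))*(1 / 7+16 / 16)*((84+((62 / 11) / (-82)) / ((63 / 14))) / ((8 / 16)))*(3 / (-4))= -0.11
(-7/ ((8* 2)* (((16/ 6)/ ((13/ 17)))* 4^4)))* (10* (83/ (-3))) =37765/ 278528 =0.14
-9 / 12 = -3 / 4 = -0.75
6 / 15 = 2 / 5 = 0.40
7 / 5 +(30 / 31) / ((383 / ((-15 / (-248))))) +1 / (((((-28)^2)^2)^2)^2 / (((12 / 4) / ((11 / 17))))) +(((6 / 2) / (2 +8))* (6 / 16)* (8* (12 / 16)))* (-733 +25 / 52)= -3704059484992890597843133166548567 / 7512538325352491993361824088064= -493.05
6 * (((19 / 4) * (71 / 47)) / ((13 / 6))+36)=144117 / 611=235.87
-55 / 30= -11 / 6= -1.83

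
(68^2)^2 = 21381376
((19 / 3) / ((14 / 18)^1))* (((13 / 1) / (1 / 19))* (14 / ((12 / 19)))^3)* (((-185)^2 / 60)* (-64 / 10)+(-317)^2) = 2121398448738.17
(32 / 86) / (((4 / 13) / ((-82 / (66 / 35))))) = -74620 / 1419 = -52.59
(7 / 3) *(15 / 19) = 35 / 19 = 1.84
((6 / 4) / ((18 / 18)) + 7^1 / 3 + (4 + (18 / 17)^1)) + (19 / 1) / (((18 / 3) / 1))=12.06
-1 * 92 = -92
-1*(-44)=44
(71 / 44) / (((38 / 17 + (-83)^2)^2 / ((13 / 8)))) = 266747 / 4830973593952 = 0.00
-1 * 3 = -3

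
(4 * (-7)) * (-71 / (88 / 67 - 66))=-66598 / 2167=-30.73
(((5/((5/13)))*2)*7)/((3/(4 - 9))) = -910/3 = -303.33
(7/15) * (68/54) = 238/405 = 0.59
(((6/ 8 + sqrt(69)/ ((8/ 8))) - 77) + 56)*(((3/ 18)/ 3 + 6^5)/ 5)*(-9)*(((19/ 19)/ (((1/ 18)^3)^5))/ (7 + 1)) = 140979692606747071714736.90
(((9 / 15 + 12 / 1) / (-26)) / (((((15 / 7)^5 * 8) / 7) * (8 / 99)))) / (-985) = 9058973 / 76830000000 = 0.00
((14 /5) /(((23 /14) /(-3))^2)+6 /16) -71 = -61.29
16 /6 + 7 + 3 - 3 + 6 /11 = 337 /33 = 10.21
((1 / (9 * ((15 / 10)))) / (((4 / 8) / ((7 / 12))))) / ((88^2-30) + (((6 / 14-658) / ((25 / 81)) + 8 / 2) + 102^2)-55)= 1225 / 225899442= 0.00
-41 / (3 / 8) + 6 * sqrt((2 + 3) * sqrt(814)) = -328 / 3 + 6 * sqrt(5) * 814^(1 / 4) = -37.67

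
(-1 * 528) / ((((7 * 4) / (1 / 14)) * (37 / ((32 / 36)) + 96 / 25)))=-4400 / 148519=-0.03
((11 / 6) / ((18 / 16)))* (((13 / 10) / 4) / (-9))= -143 / 2430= -0.06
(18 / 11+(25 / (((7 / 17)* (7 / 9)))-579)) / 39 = -12.80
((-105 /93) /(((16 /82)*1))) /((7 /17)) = -3485 /248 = -14.05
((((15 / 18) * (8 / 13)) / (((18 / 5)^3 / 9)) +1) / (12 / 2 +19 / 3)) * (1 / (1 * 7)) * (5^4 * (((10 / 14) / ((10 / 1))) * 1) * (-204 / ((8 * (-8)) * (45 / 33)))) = 1.33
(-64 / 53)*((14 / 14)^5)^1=-64 / 53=-1.21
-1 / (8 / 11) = -11 / 8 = -1.38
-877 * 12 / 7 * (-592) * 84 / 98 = 37381248 / 49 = 762882.61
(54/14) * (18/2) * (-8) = -277.71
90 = 90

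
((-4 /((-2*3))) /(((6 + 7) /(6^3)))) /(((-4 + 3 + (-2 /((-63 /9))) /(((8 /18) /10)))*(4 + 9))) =504 /3211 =0.16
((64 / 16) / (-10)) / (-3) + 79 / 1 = 1187 / 15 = 79.13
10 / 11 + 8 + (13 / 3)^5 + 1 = 4110710 / 2673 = 1537.86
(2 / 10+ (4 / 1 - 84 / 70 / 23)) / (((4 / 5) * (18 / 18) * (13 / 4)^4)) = 30528 / 656903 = 0.05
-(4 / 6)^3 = -8 / 27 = -0.30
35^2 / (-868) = -1.41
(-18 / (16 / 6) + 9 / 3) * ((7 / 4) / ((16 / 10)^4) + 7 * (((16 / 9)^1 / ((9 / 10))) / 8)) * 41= -542867675 / 1769472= -306.80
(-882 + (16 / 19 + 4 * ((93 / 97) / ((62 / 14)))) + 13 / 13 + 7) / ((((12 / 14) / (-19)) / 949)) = 1779918777 / 97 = 18349678.11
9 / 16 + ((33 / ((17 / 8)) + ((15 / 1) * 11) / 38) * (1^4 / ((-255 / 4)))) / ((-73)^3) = 96124292543 / 170887387760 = 0.56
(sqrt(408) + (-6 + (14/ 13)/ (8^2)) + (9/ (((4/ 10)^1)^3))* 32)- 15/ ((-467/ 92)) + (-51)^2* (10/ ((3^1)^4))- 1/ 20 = 2* sqrt(102) + 42120400553/ 8742240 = 4838.23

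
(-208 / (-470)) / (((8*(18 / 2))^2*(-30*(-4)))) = 13 / 18273600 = 0.00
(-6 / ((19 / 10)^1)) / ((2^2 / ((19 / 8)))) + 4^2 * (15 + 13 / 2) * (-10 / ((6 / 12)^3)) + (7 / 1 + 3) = -220095 / 8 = -27511.88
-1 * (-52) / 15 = 52 / 15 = 3.47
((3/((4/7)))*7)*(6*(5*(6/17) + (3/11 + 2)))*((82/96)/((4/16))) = 4550385/1496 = 3041.70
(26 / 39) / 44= 1 / 66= 0.02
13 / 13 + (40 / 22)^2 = 521 / 121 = 4.31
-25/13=-1.92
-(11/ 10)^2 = -121/ 100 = -1.21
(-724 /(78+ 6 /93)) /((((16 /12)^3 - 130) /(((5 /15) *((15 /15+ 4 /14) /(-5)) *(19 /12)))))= -2878443 /291876200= -0.01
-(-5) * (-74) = -370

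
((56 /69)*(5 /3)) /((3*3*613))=280 /1142019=0.00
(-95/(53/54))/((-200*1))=513/1060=0.48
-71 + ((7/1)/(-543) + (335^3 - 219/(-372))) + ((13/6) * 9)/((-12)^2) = 20250936454535/538656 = 37595304.71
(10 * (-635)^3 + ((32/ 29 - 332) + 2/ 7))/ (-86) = 259888626682/ 8729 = 29773012.57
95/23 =4.13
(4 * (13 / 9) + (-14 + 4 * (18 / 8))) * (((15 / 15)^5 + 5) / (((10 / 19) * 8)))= 133 / 120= 1.11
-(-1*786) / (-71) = -11.07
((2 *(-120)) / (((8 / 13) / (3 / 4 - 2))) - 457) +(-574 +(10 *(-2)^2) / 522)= -283667 / 522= -543.42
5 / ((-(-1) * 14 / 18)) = 45 / 7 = 6.43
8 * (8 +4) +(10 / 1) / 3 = 298 / 3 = 99.33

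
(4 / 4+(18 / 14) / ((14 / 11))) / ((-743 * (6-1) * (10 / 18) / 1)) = -0.00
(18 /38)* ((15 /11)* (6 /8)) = 0.48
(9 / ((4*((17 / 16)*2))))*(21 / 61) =0.36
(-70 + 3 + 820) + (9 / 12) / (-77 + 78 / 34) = 3825189 / 5080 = 752.99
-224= -224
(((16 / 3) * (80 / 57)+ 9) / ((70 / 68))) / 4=47923 / 11970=4.00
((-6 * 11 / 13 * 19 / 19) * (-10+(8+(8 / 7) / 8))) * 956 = 63096 / 7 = 9013.71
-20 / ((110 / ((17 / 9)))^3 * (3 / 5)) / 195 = -4913 / 5676249150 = -0.00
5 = 5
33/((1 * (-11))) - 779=-782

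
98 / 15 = 6.53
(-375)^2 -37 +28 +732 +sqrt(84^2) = 141432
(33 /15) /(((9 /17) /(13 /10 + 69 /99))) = 11203 /1350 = 8.30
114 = 114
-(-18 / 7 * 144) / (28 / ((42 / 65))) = 3888 / 455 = 8.55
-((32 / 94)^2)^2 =-65536 / 4879681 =-0.01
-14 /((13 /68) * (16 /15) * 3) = -595 /26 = -22.88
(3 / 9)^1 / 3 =1 / 9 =0.11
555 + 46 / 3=1711 / 3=570.33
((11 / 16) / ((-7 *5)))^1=-11 / 560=-0.02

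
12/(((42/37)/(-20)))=-1480/7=-211.43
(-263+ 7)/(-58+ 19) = 256/39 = 6.56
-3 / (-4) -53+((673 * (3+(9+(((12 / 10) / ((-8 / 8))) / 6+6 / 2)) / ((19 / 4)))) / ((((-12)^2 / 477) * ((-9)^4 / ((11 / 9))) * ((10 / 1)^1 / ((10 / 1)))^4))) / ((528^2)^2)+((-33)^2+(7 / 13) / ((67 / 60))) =572919082254107601987019 / 552353735107993927680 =1037.23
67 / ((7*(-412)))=-67 / 2884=-0.02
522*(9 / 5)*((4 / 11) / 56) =6.10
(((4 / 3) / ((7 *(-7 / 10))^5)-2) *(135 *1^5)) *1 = -76286317230 / 282475249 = -270.06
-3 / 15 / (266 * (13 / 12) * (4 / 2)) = -3 / 8645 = -0.00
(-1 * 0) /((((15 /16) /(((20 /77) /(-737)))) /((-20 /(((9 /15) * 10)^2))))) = 0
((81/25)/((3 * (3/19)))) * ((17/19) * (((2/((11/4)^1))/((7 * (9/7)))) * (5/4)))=34/55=0.62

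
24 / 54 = 4 / 9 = 0.44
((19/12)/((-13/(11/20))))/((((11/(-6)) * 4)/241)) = 2.20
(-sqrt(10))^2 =10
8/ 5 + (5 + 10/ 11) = 413/ 55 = 7.51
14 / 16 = 7 / 8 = 0.88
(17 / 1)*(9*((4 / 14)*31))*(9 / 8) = 42687 / 28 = 1524.54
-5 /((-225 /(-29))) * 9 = -5.80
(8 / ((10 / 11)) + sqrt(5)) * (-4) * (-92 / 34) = 184 * sqrt(5) / 17 + 8096 / 85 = 119.45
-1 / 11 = -0.09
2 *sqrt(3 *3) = 6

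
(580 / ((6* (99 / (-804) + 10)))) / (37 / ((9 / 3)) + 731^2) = 67 / 3658154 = 0.00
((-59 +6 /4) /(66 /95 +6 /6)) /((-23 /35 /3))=7125 /46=154.89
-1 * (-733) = 733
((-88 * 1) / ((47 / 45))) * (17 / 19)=-67320 / 893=-75.39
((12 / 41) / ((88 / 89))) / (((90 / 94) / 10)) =3.09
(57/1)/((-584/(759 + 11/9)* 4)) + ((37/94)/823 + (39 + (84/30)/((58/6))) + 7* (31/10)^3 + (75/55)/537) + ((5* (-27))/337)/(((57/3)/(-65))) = 230.65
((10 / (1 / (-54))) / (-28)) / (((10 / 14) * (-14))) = -27 / 14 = -1.93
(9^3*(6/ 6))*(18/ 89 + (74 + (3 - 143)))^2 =24999404544/ 7921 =3156091.98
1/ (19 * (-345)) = -1/ 6555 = -0.00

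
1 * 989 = 989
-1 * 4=-4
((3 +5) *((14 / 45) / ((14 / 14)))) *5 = 112 / 9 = 12.44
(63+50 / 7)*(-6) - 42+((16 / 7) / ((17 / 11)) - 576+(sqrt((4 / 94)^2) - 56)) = -6115026 / 5593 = -1093.34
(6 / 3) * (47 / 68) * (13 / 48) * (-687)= -139919 / 544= -257.20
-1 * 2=-2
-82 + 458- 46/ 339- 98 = 94196/ 339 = 277.86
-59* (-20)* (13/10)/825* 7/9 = 10738/7425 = 1.45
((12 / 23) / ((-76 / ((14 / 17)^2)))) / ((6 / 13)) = -1274 / 126293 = -0.01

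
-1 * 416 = -416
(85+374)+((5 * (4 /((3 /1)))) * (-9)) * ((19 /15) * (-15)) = 1599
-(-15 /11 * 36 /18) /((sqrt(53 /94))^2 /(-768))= -2165760 /583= -3714.85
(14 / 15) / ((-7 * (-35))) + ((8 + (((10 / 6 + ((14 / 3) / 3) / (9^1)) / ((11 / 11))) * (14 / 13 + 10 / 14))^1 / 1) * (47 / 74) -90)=-1129394927 / 13636350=-82.82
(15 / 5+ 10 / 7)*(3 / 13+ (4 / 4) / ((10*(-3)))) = 341 / 390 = 0.87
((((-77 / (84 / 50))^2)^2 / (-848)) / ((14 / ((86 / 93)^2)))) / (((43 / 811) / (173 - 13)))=-997217955078125 / 1039644396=-959191.39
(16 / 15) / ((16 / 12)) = 4 / 5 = 0.80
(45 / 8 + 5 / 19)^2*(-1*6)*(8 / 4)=-2403075 / 5776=-416.04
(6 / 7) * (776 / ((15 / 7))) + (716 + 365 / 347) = 1782629 / 1735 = 1027.45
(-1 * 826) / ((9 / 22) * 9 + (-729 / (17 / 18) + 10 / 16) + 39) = 176528 / 155707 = 1.13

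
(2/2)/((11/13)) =13/11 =1.18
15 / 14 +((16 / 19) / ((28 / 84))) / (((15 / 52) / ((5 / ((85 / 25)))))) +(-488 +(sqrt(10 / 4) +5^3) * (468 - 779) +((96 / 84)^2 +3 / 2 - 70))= -623840881 / 15827 - 311 * sqrt(10) / 2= -39907.98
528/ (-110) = -24/ 5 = -4.80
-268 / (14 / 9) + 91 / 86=-103079 / 602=-171.23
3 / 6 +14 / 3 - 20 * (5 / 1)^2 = -2969 / 6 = -494.83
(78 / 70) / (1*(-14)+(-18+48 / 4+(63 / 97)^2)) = -366951 / 6447385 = -0.06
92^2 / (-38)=-222.74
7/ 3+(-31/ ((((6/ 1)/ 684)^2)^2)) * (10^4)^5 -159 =-1570732948800000000000000000470/ 3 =-523577649600000000000000000000.00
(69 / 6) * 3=69 / 2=34.50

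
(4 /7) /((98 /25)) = 0.15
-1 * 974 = -974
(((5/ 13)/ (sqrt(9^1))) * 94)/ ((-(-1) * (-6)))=-235/ 117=-2.01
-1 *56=-56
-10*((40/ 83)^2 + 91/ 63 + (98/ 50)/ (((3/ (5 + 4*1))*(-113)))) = -569128756/ 35030565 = -16.25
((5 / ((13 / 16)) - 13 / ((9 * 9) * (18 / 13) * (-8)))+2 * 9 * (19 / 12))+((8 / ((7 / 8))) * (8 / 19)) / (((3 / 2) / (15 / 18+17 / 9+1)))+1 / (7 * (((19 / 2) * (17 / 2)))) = 15161368385 / 342839952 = 44.22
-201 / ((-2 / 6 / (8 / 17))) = 4824 / 17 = 283.76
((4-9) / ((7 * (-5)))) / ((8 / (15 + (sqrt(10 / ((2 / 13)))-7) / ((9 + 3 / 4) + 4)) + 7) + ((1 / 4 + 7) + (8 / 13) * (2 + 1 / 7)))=33313280 * sqrt(65) / 21838675259521 + 193517128636 / 21838675259521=0.01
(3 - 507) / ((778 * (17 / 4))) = -1008 / 6613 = -0.15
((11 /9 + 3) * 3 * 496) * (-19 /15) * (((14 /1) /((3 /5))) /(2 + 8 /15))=-659680 /9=-73297.78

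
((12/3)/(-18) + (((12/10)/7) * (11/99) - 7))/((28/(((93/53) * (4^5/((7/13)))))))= -234088192/272685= -858.46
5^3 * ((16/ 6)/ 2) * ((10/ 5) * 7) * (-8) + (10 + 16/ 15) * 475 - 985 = -14395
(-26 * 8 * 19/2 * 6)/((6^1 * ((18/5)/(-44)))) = 217360/9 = 24151.11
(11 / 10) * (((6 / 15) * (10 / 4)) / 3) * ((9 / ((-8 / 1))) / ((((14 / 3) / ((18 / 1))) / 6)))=-2673 / 280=-9.55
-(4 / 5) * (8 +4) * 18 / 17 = -864 / 85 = -10.16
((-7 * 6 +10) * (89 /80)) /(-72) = 89 /180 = 0.49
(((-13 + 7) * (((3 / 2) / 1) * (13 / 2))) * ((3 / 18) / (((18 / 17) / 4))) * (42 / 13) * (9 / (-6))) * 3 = 535.50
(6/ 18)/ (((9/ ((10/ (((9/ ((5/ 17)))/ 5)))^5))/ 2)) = 1953125000000/ 2263710671811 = 0.86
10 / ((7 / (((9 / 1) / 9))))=1.43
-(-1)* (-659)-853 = -1512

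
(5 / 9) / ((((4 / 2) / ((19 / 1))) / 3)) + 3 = 113 / 6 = 18.83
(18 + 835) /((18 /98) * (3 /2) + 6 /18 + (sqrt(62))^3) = -44889978 /20600086967 + 4571254296 * sqrt(62) /20600086967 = 1.75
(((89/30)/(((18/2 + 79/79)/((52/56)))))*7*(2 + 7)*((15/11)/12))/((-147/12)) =-3471/21560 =-0.16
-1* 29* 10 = -290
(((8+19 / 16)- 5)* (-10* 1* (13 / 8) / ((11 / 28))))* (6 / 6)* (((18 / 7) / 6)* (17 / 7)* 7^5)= -533274105 / 176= -3029966.51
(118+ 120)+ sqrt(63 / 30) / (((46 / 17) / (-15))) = 238 - 51*sqrt(210) / 92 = 229.97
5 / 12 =0.42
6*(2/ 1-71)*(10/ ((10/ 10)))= -4140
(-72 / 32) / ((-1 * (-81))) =-1 / 36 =-0.03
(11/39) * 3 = 11/13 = 0.85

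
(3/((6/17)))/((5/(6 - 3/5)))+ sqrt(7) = sqrt(7)+ 459/50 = 11.83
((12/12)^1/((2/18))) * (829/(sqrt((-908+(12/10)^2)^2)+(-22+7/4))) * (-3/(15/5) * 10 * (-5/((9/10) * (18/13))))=269425000/797679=337.76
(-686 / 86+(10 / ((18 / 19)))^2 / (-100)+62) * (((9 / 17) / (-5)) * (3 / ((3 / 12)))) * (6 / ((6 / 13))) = -9582677 / 10965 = -873.93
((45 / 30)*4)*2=12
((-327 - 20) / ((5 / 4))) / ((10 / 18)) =-12492 / 25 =-499.68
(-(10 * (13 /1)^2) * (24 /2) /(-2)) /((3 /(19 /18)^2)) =305045 /81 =3765.99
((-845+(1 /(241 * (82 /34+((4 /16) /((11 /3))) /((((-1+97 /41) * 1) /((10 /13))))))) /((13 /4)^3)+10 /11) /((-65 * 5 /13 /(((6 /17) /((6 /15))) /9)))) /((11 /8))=2018244225946712 /838353920720745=2.41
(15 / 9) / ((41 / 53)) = 265 / 123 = 2.15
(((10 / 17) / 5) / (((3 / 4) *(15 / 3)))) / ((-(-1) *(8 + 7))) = 8 / 3825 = 0.00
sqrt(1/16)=1/4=0.25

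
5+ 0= 5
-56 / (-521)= 0.11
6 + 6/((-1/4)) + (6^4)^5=3656158440062958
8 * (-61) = -488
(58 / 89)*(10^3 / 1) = 58000 / 89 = 651.69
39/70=0.56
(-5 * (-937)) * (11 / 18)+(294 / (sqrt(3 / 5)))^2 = 2644615 / 18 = 146923.06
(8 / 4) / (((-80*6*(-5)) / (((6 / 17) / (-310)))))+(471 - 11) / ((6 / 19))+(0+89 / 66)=1458.02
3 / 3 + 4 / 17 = 21 / 17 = 1.24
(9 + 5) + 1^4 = 15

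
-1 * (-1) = 1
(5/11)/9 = 5/99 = 0.05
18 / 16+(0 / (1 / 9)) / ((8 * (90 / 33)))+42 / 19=3.34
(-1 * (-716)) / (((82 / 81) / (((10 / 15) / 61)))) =19332 / 2501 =7.73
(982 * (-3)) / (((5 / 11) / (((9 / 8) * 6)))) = -437481 / 10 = -43748.10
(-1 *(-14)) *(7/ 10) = 49/ 5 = 9.80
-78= -78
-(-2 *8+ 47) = -31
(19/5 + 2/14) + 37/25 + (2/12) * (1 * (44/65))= 37781/6825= 5.54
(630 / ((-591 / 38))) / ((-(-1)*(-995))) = 1596 / 39203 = 0.04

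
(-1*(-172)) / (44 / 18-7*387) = -1548 / 24359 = -0.06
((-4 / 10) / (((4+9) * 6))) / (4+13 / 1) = -1 / 3315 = -0.00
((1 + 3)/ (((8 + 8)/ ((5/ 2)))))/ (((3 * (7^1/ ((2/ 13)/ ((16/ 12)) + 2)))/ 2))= 275/ 2184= 0.13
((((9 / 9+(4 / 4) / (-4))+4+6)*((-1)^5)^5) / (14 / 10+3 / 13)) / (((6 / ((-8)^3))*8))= 11180 / 159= 70.31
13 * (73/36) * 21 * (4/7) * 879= 278057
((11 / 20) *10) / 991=11 / 1982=0.01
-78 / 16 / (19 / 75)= -2925 / 152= -19.24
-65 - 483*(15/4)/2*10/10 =-7765/8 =-970.62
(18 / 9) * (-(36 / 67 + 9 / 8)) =-891 / 268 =-3.32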